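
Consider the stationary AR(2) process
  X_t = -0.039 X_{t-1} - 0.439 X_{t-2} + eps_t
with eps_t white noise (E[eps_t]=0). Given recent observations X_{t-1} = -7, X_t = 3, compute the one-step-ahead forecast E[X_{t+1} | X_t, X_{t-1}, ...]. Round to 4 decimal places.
E[X_{t+1} \mid \mathcal F_t] = 2.9560

For an AR(p) model X_t = c + sum_i phi_i X_{t-i} + eps_t, the
one-step-ahead conditional mean is
  E[X_{t+1} | X_t, ...] = c + sum_i phi_i X_{t+1-i}.
Substitute known values:
  E[X_{t+1} | ...] = (-0.039) * (3) + (-0.439) * (-7)
                   = 2.9560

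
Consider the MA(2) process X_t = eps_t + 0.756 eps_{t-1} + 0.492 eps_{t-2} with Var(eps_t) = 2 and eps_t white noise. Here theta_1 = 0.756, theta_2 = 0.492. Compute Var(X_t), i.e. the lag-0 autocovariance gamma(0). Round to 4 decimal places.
\gamma(0) = 3.6272

For an MA(q) process X_t = eps_t + sum_i theta_i eps_{t-i} with
Var(eps_t) = sigma^2, the variance is
  gamma(0) = sigma^2 * (1 + sum_i theta_i^2).
  sum_i theta_i^2 = (0.756)^2 + (0.492)^2 = 0.571536 + 0.242064 = 0.8136.
  gamma(0) = 2 * (1 + 0.8136) = 2 * 1.8136 = 3.6272.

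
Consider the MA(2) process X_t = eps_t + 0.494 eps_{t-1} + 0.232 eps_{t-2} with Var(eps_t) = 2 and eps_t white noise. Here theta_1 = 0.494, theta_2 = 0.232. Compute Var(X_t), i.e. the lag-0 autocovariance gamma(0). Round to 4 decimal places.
\gamma(0) = 2.5957

For an MA(q) process X_t = eps_t + sum_i theta_i eps_{t-i} with
Var(eps_t) = sigma^2, the variance is
  gamma(0) = sigma^2 * (1 + sum_i theta_i^2).
  sum_i theta_i^2 = (0.494)^2 + (0.232)^2 = 0.244036 + 0.053824 = 0.29786.
  gamma(0) = 2 * (1 + 0.29786) = 2 * 1.29786 = 2.59572, which rounds to 2.5957.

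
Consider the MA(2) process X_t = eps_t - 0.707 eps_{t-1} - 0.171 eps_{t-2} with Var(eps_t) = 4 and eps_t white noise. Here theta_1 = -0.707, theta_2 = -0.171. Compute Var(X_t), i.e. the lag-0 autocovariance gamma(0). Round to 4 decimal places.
\gamma(0) = 6.1164

For an MA(q) process X_t = eps_t + sum_i theta_i eps_{t-i} with
Var(eps_t) = sigma^2, the variance is
  gamma(0) = sigma^2 * (1 + sum_i theta_i^2).
  sum_i theta_i^2 = (-0.707)^2 + (-0.171)^2 = 0.499849 + 0.029241 = 0.52909.
  gamma(0) = 4 * (1 + 0.52909) = 4 * 1.52909 = 6.11636, which rounds to 6.1164.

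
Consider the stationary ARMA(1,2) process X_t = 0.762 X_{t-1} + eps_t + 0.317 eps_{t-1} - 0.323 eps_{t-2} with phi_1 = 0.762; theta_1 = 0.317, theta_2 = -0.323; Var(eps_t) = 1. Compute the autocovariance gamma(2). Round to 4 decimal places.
\gamma(2) = 1.2547

Multiply the model equation by X_{t-k} and take expectations. With theta_0 = psi_0 = 1 and psi_j the MA(infinity) weights, this gives
  gamma(k) - sum_i phi_i gamma(k-i) = c_k,
  c_k = sigma^2 * sum_{j=k..q} theta_j psi_{j-k}   (c_k = 0 for k > q),
using gamma(-m) = gamma(m).
psi-weights needed (psi_j = theta_j + sum_i phi_i psi_{j-i}):
  psi_1 = theta_1 + phi_1 = 0.317 + (0.762) = 1.079
  psi_2 = theta_2 + phi_1 psi_1 = -0.323 + (0.762)(1.079) = 0.499198
Right-hand sides:
  c_0 = sigma^2 (1 + theta_1 psi_1 + theta_2 psi_2) = 1 * (1 + (0.317)(1.079) + (-0.323)(0.499198)) = 1 * 1.180802 = 1.180802
  c_1 = sigma^2 (theta_1 + theta_2 psi_1) = 1 * (0.317 + (-0.323)(1.079)) = -0.031517
  c_2 = sigma^2 theta_2 = 1 * (-0.323) = -0.323
Equations for k = 0 and k = 1 (AR order 1):
  gamma(0) = phi_1 gamma(1) + c_0
  gamma(1) = phi_1 gamma(0) + c_1
Substituting the second into the first: gamma(0) (1 - phi_1^2) = c_0 + phi_1 c_1, so
  gamma(0) = (c_0 + phi_1 c_1) / (1 - phi_1^2) = (1.180802 + (0.762)(-0.031517)) / (1 - (0.762)^2) = 1.156786 / 0.419356 = 2.758482.
  gamma(1) = phi_1 gamma(0) + c_1 = (0.762)(2.758482) + (-0.031517) = 2.070446.
For k = 2: gamma(2) = phi_1 gamma(1) + c_2
  = (0.762)(2.070446) + (-0.323) = 1.25468.
Therefore gamma(2) = 1.2547 (to 4 decimal places).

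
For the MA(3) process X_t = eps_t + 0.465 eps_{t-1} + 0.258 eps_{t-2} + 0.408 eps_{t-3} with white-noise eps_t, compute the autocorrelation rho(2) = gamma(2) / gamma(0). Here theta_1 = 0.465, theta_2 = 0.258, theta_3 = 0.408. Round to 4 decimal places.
\rho(2) = 0.3089

For an MA(q) process with theta_0 = 1, the autocovariance is
  gamma(k) = sigma^2 * sum_{i=0..q-k} theta_i * theta_{i+k},
and rho(k) = gamma(k) / gamma(0). Sigma^2 cancels.
  numerator   = (1)*(0.258) + (0.465)*(0.408) = 0.44772.
  denominator = (1)^2 + (0.465)^2 + (0.258)^2 + (0.408)^2 = 1.449253.
  rho(2) = 0.44772 / 1.449253 = 0.3089.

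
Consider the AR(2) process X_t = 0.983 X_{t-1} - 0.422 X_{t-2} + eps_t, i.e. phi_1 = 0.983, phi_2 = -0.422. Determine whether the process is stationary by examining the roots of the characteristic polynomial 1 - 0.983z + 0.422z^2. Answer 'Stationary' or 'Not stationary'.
\text{Stationary}

The AR(p) characteristic polynomial is P(z) = 1 - 0.983z + 0.422z^2.
Stationarity requires all roots to lie outside the unit circle, i.e. |z| > 1 for every root.
Set 1 + (-0.983) z + (0.422) z^2 = 0, i.e. a z^2 + b z + c = 0 with a = 0.422, b = -0.983, c = 1.
Discriminant D = b^2 - 4ac = (-0.983)^2 - 4*(0.422)*1 = 0.966289 - (1.688) = -0.721711.
D < 0, so the roots are the complex-conjugate pair z = (-b +/- i sqrt(-D)) / (2a) = 1.1647 +/- 1.0066i.
For a conjugate pair |z|^2 = z * conj(z) = (product of roots) = c/a = 1/(0.422) = 2.369668, so |z| = sqrt(2.369668) = 1.5394 for both roots.
Moduli of all roots: 1.5394, 1.5394.
All moduli strictly greater than 1? Yes.
Verdict: Stationary.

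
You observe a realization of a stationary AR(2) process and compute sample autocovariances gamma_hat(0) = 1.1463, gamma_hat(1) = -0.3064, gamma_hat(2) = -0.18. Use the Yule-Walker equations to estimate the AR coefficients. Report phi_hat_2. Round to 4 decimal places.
\hat\phi_{2} = -0.2461

The Yule-Walker equations for an AR(p) process read, in matrix form,
  Gamma_p phi = r_p,   with   (Gamma_p)_{ij} = gamma(|i - j|),
                       (r_p)_i = gamma(i),   i,j = 1..p.
Substitute the sample gammas (Toeplitz matrix and right-hand side of size 2):
  Gamma_p = [[1.1463, -0.3064], [-0.3064, 1.1463]]
  r_p     = [-0.3064, -0.18]
Written out:
  1.1463 phi_1 - 0.3064 phi_2 = -0.3064
  -0.3064 phi_1 + 1.1463 phi_2 = -0.18
Solve by Cramer's rule:
  det = gamma(0)^2 - gamma(1)^2 = (1.1463)^2 - (-0.3064)^2 = 1.31400369 - 0.09388096 = 1.22012273
  phi_hat_1 = [gamma(1) gamma(0) - gamma(1) gamma(2)] / det = [(-0.3064)(1.1463) - (-0.3064)(-0.18)] / 1.22012273 = -0.40637832 / 1.22012273 = -0.3331
  phi_hat_2 = [gamma(0) gamma(2) - gamma(1)^2] / det = [(1.1463)(-0.18) - (-0.3064)^2] / 1.22012273 = -0.30021496 / 1.22012273 = -0.2461
So phi_hat = [-0.3331, -0.2461].
Therefore phi_hat_2 = -0.2461.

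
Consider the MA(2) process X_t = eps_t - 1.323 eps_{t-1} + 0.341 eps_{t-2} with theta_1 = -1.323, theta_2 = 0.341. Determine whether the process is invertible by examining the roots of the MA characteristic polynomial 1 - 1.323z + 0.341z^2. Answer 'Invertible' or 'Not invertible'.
\text{Invertible}

The MA(q) characteristic polynomial is P(z) = 1 - 1.323z + 0.341z^2.
Invertibility requires all roots to lie outside the unit circle, i.e. |z| > 1 for every root.
Set 1 + (-1.323) z + (0.341) z^2 = 0, i.e. a z^2 + b z + c = 0 with a = 0.341, b = -1.323, c = 1.
Discriminant D = b^2 - 4ac = (-1.323)^2 - 4*(0.341)*1 = 1.750329 - (1.364) = 0.386329.
D >= 0, so the roots are real: z = (-b +/- sqrt(D)) / (2a) = (1.323 +/- 0.621554) / (0.682).
  z_1 = (1.323 + 0.621554) / (0.682) = 2.8513,   |z_1| = 2.8513.
  z_2 = (1.323 - 0.621554) / (0.682) = 1.0285,   |z_2| = 1.0285.
Moduli of all roots: 2.8513, 1.0285.
All moduli strictly greater than 1? Yes.
Verdict: Invertible.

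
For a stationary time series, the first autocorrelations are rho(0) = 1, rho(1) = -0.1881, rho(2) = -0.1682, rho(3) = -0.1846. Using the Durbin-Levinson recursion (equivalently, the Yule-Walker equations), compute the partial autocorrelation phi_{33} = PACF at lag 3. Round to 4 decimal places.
\phi_{33} = -0.2849

The PACF at lag k is phi_{kk}, the last component of the solution
to the Yule-Walker system G_k phi = r_k where
  (G_k)_{ij} = rho(|i - j|), (r_k)_i = rho(i), i,j = 1..k.
Equivalently, Durbin-Levinson gives phi_{kk} iteratively:
  phi_{11} = rho(1)
  phi_{kk} = [rho(k) - sum_{j=1..k-1} phi_{k-1,j} rho(k-j)]
            / [1 - sum_{j=1..k-1} phi_{k-1,j} rho(j)],
  phi_{k,j} = phi_{k-1,j} - phi_{kk} phi_{k-1,k-j},  j = 1..k-1.
Step k = 1:
  phi_11 = rho(1) = -0.1881.
Step k = 2:
  phi_22 = [rho(2) - phi_11 rho(1)] / [1 - phi_11 rho(1)] = [-0.1682 - (-0.1881)(-0.1881)] / [1 - (-0.1881)(-0.1881)]
         = -0.20358161 / 0.96461839 = -0.211049.
  Update: phi_21 = phi_11 - phi_22 phi_11 = -0.1881 - (-0.211049)(-0.1881) = -0.227798.
Step k = 3:
  phi_33 = [rho(3) - phi_21 rho(2) - phi_22 rho(1)] / [1 - phi_21 rho(1) - phi_22 rho(2)]
    numerator   = -0.1846 - (-0.227798)(-0.1682) - (-0.211049)(-0.1881) = -0.26261396
    denominator = 1 - (-0.227798)(-0.1881) - (-0.211049)(-0.1682) = 0.92165272
  phi_33 = -0.26261396 / 0.92165272 = -0.2849.
Therefore phi_{33} = -0.2849.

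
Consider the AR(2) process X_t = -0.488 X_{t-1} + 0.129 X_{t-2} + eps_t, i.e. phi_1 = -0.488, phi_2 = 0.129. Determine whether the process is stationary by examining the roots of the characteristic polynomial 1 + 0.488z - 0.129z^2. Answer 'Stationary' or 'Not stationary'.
\text{Stationary}

The AR(p) characteristic polynomial is P(z) = 1 + 0.488z - 0.129z^2.
Stationarity requires all roots to lie outside the unit circle, i.e. |z| > 1 for every root.
Set 1 + (0.488) z + (-0.129) z^2 = 0, i.e. a z^2 + b z + c = 0 with a = -0.129, b = 0.488, c = 1.
Discriminant D = b^2 - 4ac = (0.488)^2 - 4*(-0.129)*1 = 0.238144 - (-0.516) = 0.754144.
D >= 0, so the roots are real: z = (-b +/- sqrt(D)) / (2a) = (-0.488 +/- 0.868415) / (-0.258).
  z_1 = (-0.488 + 0.868415) / (-0.258) = -1.4745,   |z_1| = 1.4745.
  z_2 = (-0.488 - 0.868415) / (-0.258) = 5.2574,   |z_2| = 5.2574.
Moduli of all roots: 1.4745, 5.2574.
All moduli strictly greater than 1? Yes.
Verdict: Stationary.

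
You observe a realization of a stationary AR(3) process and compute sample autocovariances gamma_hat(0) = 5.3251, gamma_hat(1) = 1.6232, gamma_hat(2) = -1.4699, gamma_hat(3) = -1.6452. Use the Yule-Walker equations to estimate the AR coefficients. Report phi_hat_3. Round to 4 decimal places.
\hat\phi_{3} = -0.0880

The Yule-Walker equations for an AR(p) process read, in matrix form,
  Gamma_p phi = r_p,   with   (Gamma_p)_{ij} = gamma(|i - j|),
                       (r_p)_i = gamma(i),   i,j = 1..p.
Substitute the sample gammas (Toeplitz matrix and right-hand side of size 3):
  Gamma_p = [[5.3251, 1.6232, -1.4699], [1.6232, 5.3251, 1.6232], [-1.4699, 1.6232, 5.3251]]
  r_p     = [1.6232, -1.4699, -1.6452]
Written out (R1..R3):
  (R1) 5.3251 phi_1 + 1.6232 phi_2 - 1.4699 phi_3 = 1.6232
  (R2) 1.6232 phi_1 + 5.3251 phi_2 + 1.6232 phi_3 = -1.4699
  (R3) -1.4699 phi_1 + 1.6232 phi_2 + 5.3251 phi_3 = -1.6452
Gaussian elimination:
  R2 <- R2 - (1.6232/5.3251) R1 = R2 - (0.304821) R1:  4.830315 phi_2 + 2.071256 phi_3 = -1.964685
  R3 <- R3 - (-1.4699/5.3251) R1 = R3 - (-0.276032) R1:  2.071256 phi_2 + 4.91936 phi_3 = -1.197144
  R3 <- R3 - (2.071256/4.830315) R2 = R3 - (0.428803) R2:  4.031198 phi_3 = -0.354681
Back-substitution:
  phi_hat_3 = -0.354681 / 4.031198 = -0.087984
  phi_hat_2 = (-1.964685 - (2.071256)(-0.087984)) / 4.830315 = -0.369013
  phi_hat_1 = (1.6232 - (1.6232)(-0.369013) - (-1.4699)(-0.087984)) / 5.3251 = 0.393017
So phi_hat = [0.3930, -0.3690, -0.0880].
Therefore phi_hat_3 = -0.0880.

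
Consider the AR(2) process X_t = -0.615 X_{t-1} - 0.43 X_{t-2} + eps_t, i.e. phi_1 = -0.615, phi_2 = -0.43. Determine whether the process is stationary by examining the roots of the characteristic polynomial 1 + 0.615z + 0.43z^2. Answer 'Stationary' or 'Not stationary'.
\text{Stationary}

The AR(p) characteristic polynomial is P(z) = 1 + 0.615z + 0.43z^2.
Stationarity requires all roots to lie outside the unit circle, i.e. |z| > 1 for every root.
Set 1 + (0.615) z + (0.43) z^2 = 0, i.e. a z^2 + b z + c = 0 with a = 0.43, b = 0.615, c = 1.
Discriminant D = b^2 - 4ac = (0.615)^2 - 4*(0.43)*1 = 0.378225 - (1.72) = -1.341775.
D < 0, so the roots are the complex-conjugate pair z = (-b +/- i sqrt(-D)) / (2a) = -0.7151 +/- 1.3469i.
For a conjugate pair |z|^2 = z * conj(z) = (product of roots) = c/a = 1/(0.43) = 2.325581, so |z| = sqrt(2.325581) = 1.525 for both roots.
Moduli of all roots: 1.5250, 1.5250.
All moduli strictly greater than 1? Yes.
Verdict: Stationary.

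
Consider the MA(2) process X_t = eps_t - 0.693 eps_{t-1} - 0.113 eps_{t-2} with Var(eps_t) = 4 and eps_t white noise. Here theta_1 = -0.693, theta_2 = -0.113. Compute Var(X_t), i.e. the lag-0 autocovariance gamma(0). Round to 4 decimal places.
\gamma(0) = 5.9721

For an MA(q) process X_t = eps_t + sum_i theta_i eps_{t-i} with
Var(eps_t) = sigma^2, the variance is
  gamma(0) = sigma^2 * (1 + sum_i theta_i^2).
  sum_i theta_i^2 = (-0.693)^2 + (-0.113)^2 = 0.480249 + 0.012769 = 0.493018.
  gamma(0) = 4 * (1 + 0.493018) = 4 * 1.493018 = 5.972072, which rounds to 5.9721.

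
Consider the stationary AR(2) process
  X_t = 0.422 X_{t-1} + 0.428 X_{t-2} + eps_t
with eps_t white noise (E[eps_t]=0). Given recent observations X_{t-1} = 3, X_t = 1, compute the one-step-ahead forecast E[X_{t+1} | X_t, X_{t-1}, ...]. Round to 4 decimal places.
E[X_{t+1} \mid \mathcal F_t] = 1.7060

For an AR(p) model X_t = c + sum_i phi_i X_{t-i} + eps_t, the
one-step-ahead conditional mean is
  E[X_{t+1} | X_t, ...] = c + sum_i phi_i X_{t+1-i}.
Substitute known values:
  E[X_{t+1} | ...] = (0.422) * (1) + (0.428) * (3)
                   = 1.7060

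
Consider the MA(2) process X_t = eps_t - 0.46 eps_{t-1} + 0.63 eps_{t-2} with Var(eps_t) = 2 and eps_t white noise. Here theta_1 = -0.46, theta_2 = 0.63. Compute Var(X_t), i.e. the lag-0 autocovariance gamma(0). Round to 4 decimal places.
\gamma(0) = 3.2170

For an MA(q) process X_t = eps_t + sum_i theta_i eps_{t-i} with
Var(eps_t) = sigma^2, the variance is
  gamma(0) = sigma^2 * (1 + sum_i theta_i^2).
  sum_i theta_i^2 = (-0.46)^2 + (0.63)^2 = 0.2116 + 0.3969 = 0.6085.
  gamma(0) = 2 * (1 + 0.6085) = 2 * 1.6085 = 3.217, which rounds to 3.2170.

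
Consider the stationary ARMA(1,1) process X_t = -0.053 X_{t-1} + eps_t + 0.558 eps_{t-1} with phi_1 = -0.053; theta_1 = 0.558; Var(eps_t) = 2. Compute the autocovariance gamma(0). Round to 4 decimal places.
\gamma(0) = 2.5115

Multiply the model equation by X_{t-k} and take expectations. With theta_0 = psi_0 = 1 and psi_j the MA(infinity) weights, this gives
  gamma(k) - sum_i phi_i gamma(k-i) = c_k,
  c_k = sigma^2 * sum_{j=k..q} theta_j psi_{j-k}   (c_k = 0 for k > q),
using gamma(-m) = gamma(m).
psi-weights needed (psi_j = theta_j + sum_i phi_i psi_{j-i}):
  psi_1 = theta_1 + phi_1 = 0.558 + (-0.053) = 0.505
Right-hand sides:
  c_0 = sigma^2 (1 + theta_1 psi_1) = 2 * (1 + (0.558)(0.505)) = 2 * 1.28179 = 2.56358
  c_1 = sigma^2 theta_1 = 2 * (0.558) = 1.116
  c_2 = 0
Equations for k = 0 and k = 1 (AR order 1):
  gamma(0) = phi_1 gamma(1) + c_0
  gamma(1) = phi_1 gamma(0) + c_1
Substituting the second into the first: gamma(0) (1 - phi_1^2) = c_0 + phi_1 c_1, so
  gamma(0) = (c_0 + phi_1 c_1) / (1 - phi_1^2) = (2.56358 + (-0.053)(1.116)) / (1 - (-0.053)^2) = 2.504432 / 0.997191 = 2.511487.
Therefore gamma(0) = 2.5115 (to 4 decimal places).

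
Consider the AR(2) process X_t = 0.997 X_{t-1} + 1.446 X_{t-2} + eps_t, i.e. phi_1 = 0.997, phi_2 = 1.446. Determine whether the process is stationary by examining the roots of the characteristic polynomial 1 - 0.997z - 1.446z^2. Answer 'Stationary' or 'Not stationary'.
\text{Not stationary}

The AR(p) characteristic polynomial is P(z) = 1 - 0.997z - 1.446z^2.
Stationarity requires all roots to lie outside the unit circle, i.e. |z| > 1 for every root.
Set 1 + (-0.997) z + (-1.446) z^2 = 0, i.e. a z^2 + b z + c = 0 with a = -1.446, b = -0.997, c = 1.
Discriminant D = b^2 - 4ac = (-0.997)^2 - 4*(-1.446)*1 = 0.994009 - (-5.784) = 6.778009.
D >= 0, so the roots are real: z = (-b +/- sqrt(D)) / (2a) = (0.997 +/- 2.603461) / (-2.892).
  z_1 = (0.997 + 2.603461) / (-2.892) = -1.245,   |z_1| = 1.245.
  z_2 = (0.997 - 2.603461) / (-2.892) = 0.5555,   |z_2| = 0.5555.
Moduli of all roots: 1.2450, 0.5555.
All moduli strictly greater than 1? No.
Verdict: Not stationary.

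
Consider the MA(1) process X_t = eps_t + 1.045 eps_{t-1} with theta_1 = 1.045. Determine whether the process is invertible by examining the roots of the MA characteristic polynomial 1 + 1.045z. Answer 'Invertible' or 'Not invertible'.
\text{Not invertible}

The MA(q) characteristic polynomial is P(z) = 1 + 1.045z.
Invertibility requires all roots to lie outside the unit circle, i.e. |z| > 1 for every root.
This is linear in z: 1 + (1.045) z = 0  =>  z = -1/(1.045) = -0.956938,  |z| = 0.956938.
Moduli of all roots: 0.9569.
All moduli strictly greater than 1? No.
Verdict: Not invertible.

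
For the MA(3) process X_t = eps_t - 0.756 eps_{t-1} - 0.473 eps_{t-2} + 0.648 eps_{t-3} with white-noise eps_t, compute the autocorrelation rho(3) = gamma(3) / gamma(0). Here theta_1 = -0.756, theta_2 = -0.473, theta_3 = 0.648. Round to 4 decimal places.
\rho(3) = 0.2925

For an MA(q) process with theta_0 = 1, the autocovariance is
  gamma(k) = sigma^2 * sum_{i=0..q-k} theta_i * theta_{i+k},
and rho(k) = gamma(k) / gamma(0). Sigma^2 cancels.
  numerator   = (1)*(0.648) = 0.648.
  denominator = (1)^2 + (-0.756)^2 + (-0.473)^2 + (0.648)^2 = 2.215169.
  rho(3) = 0.648 / 2.215169 = 0.2925.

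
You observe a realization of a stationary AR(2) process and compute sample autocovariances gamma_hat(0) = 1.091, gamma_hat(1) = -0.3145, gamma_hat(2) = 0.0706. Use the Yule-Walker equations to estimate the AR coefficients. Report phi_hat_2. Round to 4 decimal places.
\hat\phi_{2} = -0.0201

The Yule-Walker equations for an AR(p) process read, in matrix form,
  Gamma_p phi = r_p,   with   (Gamma_p)_{ij} = gamma(|i - j|),
                       (r_p)_i = gamma(i),   i,j = 1..p.
Substitute the sample gammas (Toeplitz matrix and right-hand side of size 2):
  Gamma_p = [[1.091, -0.3145], [-0.3145, 1.091]]
  r_p     = [-0.3145, 0.0706]
Written out:
  1.091 phi_1 - 0.3145 phi_2 = -0.3145
  -0.3145 phi_1 + 1.091 phi_2 = 0.0706
Solve by Cramer's rule:
  det = gamma(0)^2 - gamma(1)^2 = (1.091)^2 - (-0.3145)^2 = 1.190281 - 0.09891025 = 1.09137075
  phi_hat_1 = [gamma(1) gamma(0) - gamma(1) gamma(2)] / det = [(-0.3145)(1.091) - (-0.3145)(0.0706)] / 1.09137075 = -0.3209158 / 1.09137075 = -0.294
  phi_hat_2 = [gamma(0) gamma(2) - gamma(1)^2] / det = [(1.091)(0.0706) - (-0.3145)^2] / 1.09137075 = -0.02188565 / 1.09137075 = -0.0201
So phi_hat = [-0.2940, -0.0201].
Therefore phi_hat_2 = -0.0201.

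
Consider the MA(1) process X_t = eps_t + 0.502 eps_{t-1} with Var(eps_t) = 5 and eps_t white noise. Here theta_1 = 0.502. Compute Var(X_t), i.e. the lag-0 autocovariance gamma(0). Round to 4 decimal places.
\gamma(0) = 6.2600

For an MA(q) process X_t = eps_t + sum_i theta_i eps_{t-i} with
Var(eps_t) = sigma^2, the variance is
  gamma(0) = sigma^2 * (1 + sum_i theta_i^2).
  sum_i theta_i^2 = (0.502)^2 = 0.252004.
  gamma(0) = 5 * (1 + 0.252004) = 5 * 1.252004 = 6.26002, which rounds to 6.2600.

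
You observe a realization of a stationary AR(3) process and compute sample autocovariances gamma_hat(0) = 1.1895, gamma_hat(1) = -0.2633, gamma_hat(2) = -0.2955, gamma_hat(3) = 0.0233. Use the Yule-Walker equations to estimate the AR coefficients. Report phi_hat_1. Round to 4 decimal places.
\hat\phi_{1} = -0.3350

The Yule-Walker equations for an AR(p) process read, in matrix form,
  Gamma_p phi = r_p,   with   (Gamma_p)_{ij} = gamma(|i - j|),
                       (r_p)_i = gamma(i),   i,j = 1..p.
Substitute the sample gammas (Toeplitz matrix and right-hand side of size 3):
  Gamma_p = [[1.1895, -0.2633, -0.2955], [-0.2633, 1.1895, -0.2633], [-0.2955, -0.2633, 1.1895]]
  r_p     = [-0.2633, -0.2955, 0.0233]
Written out (R1..R3):
  (R1) 1.1895 phi_1 - 0.2633 phi_2 - 0.2955 phi_3 = -0.2633
  (R2) -0.2633 phi_1 + 1.1895 phi_2 - 0.2633 phi_3 = -0.2955
  (R3) -0.2955 phi_1 - 0.2633 phi_2 + 1.1895 phi_3 = 0.0233
Gaussian elimination:
  R2 <- R2 - (-0.2633/1.1895) R1 = R2 - (-0.221354) R1:  1.131218 phi_2 - 0.32871 phi_3 = -0.353782
  R3 <- R3 - (-0.2955/1.1895) R1 = R3 - (-0.248424) R1:  -0.32871 phi_2 + 1.116091 phi_3 = -0.04211
  R3 <- R3 - (-0.32871/1.131218) R2 = R3 - (-0.290581) R2:  1.020574 phi_3 = -0.144912
Back-substitution:
  phi_hat_3 = -0.144912 / 1.020574 = -0.141991
  phi_hat_2 = (-0.353782 - (-0.32871)(-0.141991)) / 1.131218 = -0.354005
  phi_hat_1 = (-0.2633 - (-0.2633)(-0.354005) - (-0.2955)(-0.141991)) / 1.1895 = -0.334988
So phi_hat = [-0.3350, -0.3540, -0.1420].
Therefore phi_hat_1 = -0.3350.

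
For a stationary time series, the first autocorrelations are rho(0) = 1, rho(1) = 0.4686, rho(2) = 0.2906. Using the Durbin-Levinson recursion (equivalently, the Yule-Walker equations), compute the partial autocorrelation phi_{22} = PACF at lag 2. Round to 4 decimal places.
\phi_{22} = 0.0910

The PACF at lag k is phi_{kk}, the last component of the solution
to the Yule-Walker system G_k phi = r_k where
  (G_k)_{ij} = rho(|i - j|), (r_k)_i = rho(i), i,j = 1..k.
Equivalently, Durbin-Levinson gives phi_{kk} iteratively:
  phi_{11} = rho(1)
  phi_{kk} = [rho(k) - sum_{j=1..k-1} phi_{k-1,j} rho(k-j)]
            / [1 - sum_{j=1..k-1} phi_{k-1,j} rho(j)],
  phi_{k,j} = phi_{k-1,j} - phi_{kk} phi_{k-1,k-j},  j = 1..k-1.
Step k = 1:
  phi_11 = rho(1) = 0.4686.
Step k = 2:
  phi_22 = [rho(2) - phi_11 rho(1)] / [1 - phi_11 rho(1)] = [0.2906 - (0.4686)(0.4686)] / [1 - (0.4686)(0.4686)]
         = 0.07101404 / 0.78041404 = 0.091.
Therefore phi_{22} = 0.0910.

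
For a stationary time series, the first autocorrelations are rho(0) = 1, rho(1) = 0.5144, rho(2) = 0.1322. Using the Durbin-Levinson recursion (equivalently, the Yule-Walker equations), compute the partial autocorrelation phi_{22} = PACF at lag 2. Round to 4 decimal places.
\phi_{22} = -0.1800

The PACF at lag k is phi_{kk}, the last component of the solution
to the Yule-Walker system G_k phi = r_k where
  (G_k)_{ij} = rho(|i - j|), (r_k)_i = rho(i), i,j = 1..k.
Equivalently, Durbin-Levinson gives phi_{kk} iteratively:
  phi_{11} = rho(1)
  phi_{kk} = [rho(k) - sum_{j=1..k-1} phi_{k-1,j} rho(k-j)]
            / [1 - sum_{j=1..k-1} phi_{k-1,j} rho(j)],
  phi_{k,j} = phi_{k-1,j} - phi_{kk} phi_{k-1,k-j},  j = 1..k-1.
Step k = 1:
  phi_11 = rho(1) = 0.5144.
Step k = 2:
  phi_22 = [rho(2) - phi_11 rho(1)] / [1 - phi_11 rho(1)] = [0.1322 - (0.5144)(0.5144)] / [1 - (0.5144)(0.5144)]
         = -0.13240736 / 0.73539264 = -0.18.
Therefore phi_{22} = -0.1800.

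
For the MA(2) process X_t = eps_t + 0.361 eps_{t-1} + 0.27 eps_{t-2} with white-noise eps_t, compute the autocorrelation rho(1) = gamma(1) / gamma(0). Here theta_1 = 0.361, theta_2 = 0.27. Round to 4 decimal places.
\rho(1) = 0.3810

For an MA(q) process with theta_0 = 1, the autocovariance is
  gamma(k) = sigma^2 * sum_{i=0..q-k} theta_i * theta_{i+k},
and rho(k) = gamma(k) / gamma(0). Sigma^2 cancels.
  numerator   = (1)*(0.361) + (0.361)*(0.27) = 0.45847.
  denominator = (1)^2 + (0.361)^2 + (0.27)^2 = 1.203221.
  rho(1) = 0.45847 / 1.203221 = 0.3810.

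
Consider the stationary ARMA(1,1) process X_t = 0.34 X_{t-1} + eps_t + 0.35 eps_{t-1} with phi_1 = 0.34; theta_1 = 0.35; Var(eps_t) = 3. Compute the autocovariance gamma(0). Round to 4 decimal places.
\gamma(0) = 4.6150

Multiply the model equation by X_{t-k} and take expectations. With theta_0 = psi_0 = 1 and psi_j the MA(infinity) weights, this gives
  gamma(k) - sum_i phi_i gamma(k-i) = c_k,
  c_k = sigma^2 * sum_{j=k..q} theta_j psi_{j-k}   (c_k = 0 for k > q),
using gamma(-m) = gamma(m).
psi-weights needed (psi_j = theta_j + sum_i phi_i psi_{j-i}):
  psi_1 = theta_1 + phi_1 = 0.35 + (0.34) = 0.69
Right-hand sides:
  c_0 = sigma^2 (1 + theta_1 psi_1) = 3 * (1 + (0.35)(0.69)) = 3 * 1.2415 = 3.7245
  c_1 = sigma^2 theta_1 = 3 * (0.35) = 1.05
  c_2 = 0
Equations for k = 0 and k = 1 (AR order 1):
  gamma(0) = phi_1 gamma(1) + c_0
  gamma(1) = phi_1 gamma(0) + c_1
Substituting the second into the first: gamma(0) (1 - phi_1^2) = c_0 + phi_1 c_1, so
  gamma(0) = (c_0 + phi_1 c_1) / (1 - phi_1^2) = (3.7245 + (0.34)(1.05)) / (1 - (0.34)^2) = 4.0815 / 0.8844 = 4.614993.
Therefore gamma(0) = 4.6150 (to 4 decimal places).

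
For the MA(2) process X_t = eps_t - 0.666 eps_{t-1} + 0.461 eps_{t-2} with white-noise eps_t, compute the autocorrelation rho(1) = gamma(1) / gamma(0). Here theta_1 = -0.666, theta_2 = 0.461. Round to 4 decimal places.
\rho(1) = -0.5875

For an MA(q) process with theta_0 = 1, the autocovariance is
  gamma(k) = sigma^2 * sum_{i=0..q-k} theta_i * theta_{i+k},
and rho(k) = gamma(k) / gamma(0). Sigma^2 cancels.
  numerator   = (1)*(-0.666) + (-0.666)*(0.461) = -0.973026.
  denominator = (1)^2 + (-0.666)^2 + (0.461)^2 = 1.656077.
  rho(1) = -0.973026 / 1.656077 = -0.5875.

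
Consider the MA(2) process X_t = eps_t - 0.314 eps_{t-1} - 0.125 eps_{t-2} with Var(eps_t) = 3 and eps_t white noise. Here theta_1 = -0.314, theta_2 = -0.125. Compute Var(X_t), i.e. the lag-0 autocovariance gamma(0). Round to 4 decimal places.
\gamma(0) = 3.3427

For an MA(q) process X_t = eps_t + sum_i theta_i eps_{t-i} with
Var(eps_t) = sigma^2, the variance is
  gamma(0) = sigma^2 * (1 + sum_i theta_i^2).
  sum_i theta_i^2 = (-0.314)^2 + (-0.125)^2 = 0.098596 + 0.015625 = 0.114221.
  gamma(0) = 3 * (1 + 0.114221) = 3 * 1.114221 = 3.342663, which rounds to 3.3427.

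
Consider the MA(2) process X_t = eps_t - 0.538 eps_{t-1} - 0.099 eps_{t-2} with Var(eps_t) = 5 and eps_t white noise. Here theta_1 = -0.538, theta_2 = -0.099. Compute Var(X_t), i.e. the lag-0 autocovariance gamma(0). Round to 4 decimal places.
\gamma(0) = 6.4962

For an MA(q) process X_t = eps_t + sum_i theta_i eps_{t-i} with
Var(eps_t) = sigma^2, the variance is
  gamma(0) = sigma^2 * (1 + sum_i theta_i^2).
  sum_i theta_i^2 = (-0.538)^2 + (-0.099)^2 = 0.289444 + 0.009801 = 0.299245.
  gamma(0) = 5 * (1 + 0.299245) = 5 * 1.299245 = 6.496225, which rounds to 6.4962.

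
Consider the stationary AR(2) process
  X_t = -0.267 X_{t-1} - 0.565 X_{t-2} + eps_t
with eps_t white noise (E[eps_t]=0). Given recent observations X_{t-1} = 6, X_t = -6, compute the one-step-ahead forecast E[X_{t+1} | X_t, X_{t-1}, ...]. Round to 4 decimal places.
E[X_{t+1} \mid \mathcal F_t] = -1.7880

For an AR(p) model X_t = c + sum_i phi_i X_{t-i} + eps_t, the
one-step-ahead conditional mean is
  E[X_{t+1} | X_t, ...] = c + sum_i phi_i X_{t+1-i}.
Substitute known values:
  E[X_{t+1} | ...] = (-0.267) * (-6) + (-0.565) * (6)
                   = -1.7880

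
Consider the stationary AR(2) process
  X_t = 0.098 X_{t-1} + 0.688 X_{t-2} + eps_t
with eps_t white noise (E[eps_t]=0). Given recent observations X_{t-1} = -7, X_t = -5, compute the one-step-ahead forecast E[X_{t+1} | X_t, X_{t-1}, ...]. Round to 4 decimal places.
E[X_{t+1} \mid \mathcal F_t] = -5.3060

For an AR(p) model X_t = c + sum_i phi_i X_{t-i} + eps_t, the
one-step-ahead conditional mean is
  E[X_{t+1} | X_t, ...] = c + sum_i phi_i X_{t+1-i}.
Substitute known values:
  E[X_{t+1} | ...] = (0.098) * (-5) + (0.688) * (-7)
                   = -5.3060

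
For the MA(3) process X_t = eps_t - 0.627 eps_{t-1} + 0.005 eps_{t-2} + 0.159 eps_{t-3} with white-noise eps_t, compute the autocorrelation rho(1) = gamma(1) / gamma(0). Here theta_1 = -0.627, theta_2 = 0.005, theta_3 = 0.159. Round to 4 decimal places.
\rho(1) = -0.4437

For an MA(q) process with theta_0 = 1, the autocovariance is
  gamma(k) = sigma^2 * sum_{i=0..q-k} theta_i * theta_{i+k},
and rho(k) = gamma(k) / gamma(0). Sigma^2 cancels.
  numerator   = (1)*(-0.627) + (-0.627)*(0.005) + (0.005)*(0.159) = -0.62934.
  denominator = (1)^2 + (-0.627)^2 + (0.005)^2 + (0.159)^2 = 1.418435.
  rho(1) = -0.62934 / 1.418435 = -0.4437.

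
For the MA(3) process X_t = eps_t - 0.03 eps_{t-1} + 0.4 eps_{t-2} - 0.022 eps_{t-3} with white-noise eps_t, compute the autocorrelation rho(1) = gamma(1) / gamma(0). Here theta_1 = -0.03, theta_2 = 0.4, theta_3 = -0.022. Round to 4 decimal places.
\rho(1) = -0.0437

For an MA(q) process with theta_0 = 1, the autocovariance is
  gamma(k) = sigma^2 * sum_{i=0..q-k} theta_i * theta_{i+k},
and rho(k) = gamma(k) / gamma(0). Sigma^2 cancels.
  numerator   = (1)*(-0.03) + (-0.03)*(0.4) + (0.4)*(-0.022) = -0.0508.
  denominator = (1)^2 + (-0.03)^2 + (0.4)^2 + (-0.022)^2 = 1.161384.
  rho(1) = -0.0508 / 1.161384 = -0.0437.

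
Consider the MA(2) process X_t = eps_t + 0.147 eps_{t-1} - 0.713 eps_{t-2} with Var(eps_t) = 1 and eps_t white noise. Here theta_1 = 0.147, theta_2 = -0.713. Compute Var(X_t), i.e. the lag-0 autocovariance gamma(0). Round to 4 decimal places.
\gamma(0) = 1.5300

For an MA(q) process X_t = eps_t + sum_i theta_i eps_{t-i} with
Var(eps_t) = sigma^2, the variance is
  gamma(0) = sigma^2 * (1 + sum_i theta_i^2).
  sum_i theta_i^2 = (0.147)^2 + (-0.713)^2 = 0.021609 + 0.508369 = 0.529978.
  gamma(0) = 1 * (1 + 0.529978) = 1 * 1.529978 = 1.529978, which rounds to 1.5300.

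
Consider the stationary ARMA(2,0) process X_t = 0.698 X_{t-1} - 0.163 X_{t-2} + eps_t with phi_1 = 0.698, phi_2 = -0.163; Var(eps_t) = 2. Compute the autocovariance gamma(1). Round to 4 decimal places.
\gamma(1) = 1.9274

Multiply the model equation by X_{t-k} and take expectations. With theta_0 = psi_0 = 1 and psi_j the MA(infinity) weights, this gives
  gamma(k) - sum_i phi_i gamma(k-i) = c_k,
  c_k = sigma^2 * sum_{j=k..q} theta_j psi_{j-k}   (c_k = 0 for k > q),
using gamma(-m) = gamma(m).
Pure AR (q = 0): c_0 = sigma^2 = 2, c_k = 0 for k >= 1.
Equations for k = 0, 1, 2 (AR order 2, c_2 = 0):
  (E0) gamma(0) = phi_1 gamma(1) + phi_2 gamma(2) + c_0
  (E1) gamma(1) = phi_1 gamma(0) + phi_2 gamma(1) + c_1
  (E2) gamma(2) = phi_1 gamma(1) + phi_2 gamma(0)
From (E1): gamma(1) = A gamma(0) + B with
  A = phi_1 / (1 - phi_2) = 0.698 / 1.163 = 0.600172,   B = c_1 / (1 - phi_2) = 0 / 1.163 = 0.
Insert (E2) into (E0): gamma(0) (1 - phi_2^2) = phi_1 (1 + phi_2) gamma(1) + c_0.
  phi_1 (1 + phi_2) = (0.698)(0.837) = 0.584226,   1 - phi_2^2 = 0.973431.
Replace gamma(1) by A gamma(0) + B and collect gamma(0):
  gamma(0) [0.973431 - (0.584226)(0.600172)] = c_0 = 2
  gamma(0) * 0.622795 = 2
  gamma(0) = 2 / 0.622795 = 3.21133.
  gamma(1) = A gamma(0) = (0.600172)(3.21133) = 1.92735.
Therefore gamma(1) = 1.9274 (to 4 decimal places).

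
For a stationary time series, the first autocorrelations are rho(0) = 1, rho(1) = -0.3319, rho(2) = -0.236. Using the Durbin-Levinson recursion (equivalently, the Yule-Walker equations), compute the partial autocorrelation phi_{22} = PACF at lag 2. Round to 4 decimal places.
\phi_{22} = -0.3890

The PACF at lag k is phi_{kk}, the last component of the solution
to the Yule-Walker system G_k phi = r_k where
  (G_k)_{ij} = rho(|i - j|), (r_k)_i = rho(i), i,j = 1..k.
Equivalently, Durbin-Levinson gives phi_{kk} iteratively:
  phi_{11} = rho(1)
  phi_{kk} = [rho(k) - sum_{j=1..k-1} phi_{k-1,j} rho(k-j)]
            / [1 - sum_{j=1..k-1} phi_{k-1,j} rho(j)],
  phi_{k,j} = phi_{k-1,j} - phi_{kk} phi_{k-1,k-j},  j = 1..k-1.
Step k = 1:
  phi_11 = rho(1) = -0.3319.
Step k = 2:
  phi_22 = [rho(2) - phi_11 rho(1)] / [1 - phi_11 rho(1)] = [-0.236 - (-0.3319)(-0.3319)] / [1 - (-0.3319)(-0.3319)]
         = -0.34615761 / 0.88984239 = -0.389.
Therefore phi_{22} = -0.3890.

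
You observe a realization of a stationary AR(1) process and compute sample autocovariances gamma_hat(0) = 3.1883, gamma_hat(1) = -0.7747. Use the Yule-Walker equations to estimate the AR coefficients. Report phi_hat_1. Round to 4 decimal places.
\hat\phi_{1} = -0.2430

The Yule-Walker equations for an AR(p) process read, in matrix form,
  Gamma_p phi = r_p,   with   (Gamma_p)_{ij} = gamma(|i - j|),
                       (r_p)_i = gamma(i),   i,j = 1..p.
Substitute the sample gammas (Toeplitz matrix and right-hand side of size 1):
  Gamma_p = [[3.1883]]
  r_p     = [-0.7747]
With p = 1 this is the single equation gamma(0) phi_1 = gamma(1):
  phi_hat_1 = gamma(1) / gamma(0) = -0.7747 / 3.1883 = -0.2430.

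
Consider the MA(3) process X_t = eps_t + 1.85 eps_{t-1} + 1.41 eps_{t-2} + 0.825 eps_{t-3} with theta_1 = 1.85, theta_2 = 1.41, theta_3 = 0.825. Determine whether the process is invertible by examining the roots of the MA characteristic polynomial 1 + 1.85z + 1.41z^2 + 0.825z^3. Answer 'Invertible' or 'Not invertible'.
\text{Not invertible}

The MA(q) characteristic polynomial is P(z) = 1 + 1.85z + 1.41z^2 + 0.825z^3.
Invertibility requires all roots to lie outside the unit circle, i.e. |z| > 1 for every root.
Degree 3: look for a simple real root z0 first, then factor out (1 - z/z0) and solve the remaining quadratic.
Testing z0 = -0.8: P(-0.8) = 1 + (1.85)(-0.8) + (1.41)(-0.8)^2 + (0.825)(-0.8)^3
  = 1 + (-1.48) + (0.9024) + (-0.4224) = 0.  So z_0 = -0.8 is a root, |z_0| = 0.8.
Divide out the factor (1 + 1.25 z) = (1 - z/z0) (since 1/z0 = -1.25):
  P(z) = (1 + 1.25 z)(1 + (0.6) z + (0.66) z^2)
  [check: z-coef 0.6 - (-1.25) = 1.85; z^2-coef 0.66 - (-1.25)(0.6) = 1.41; z^3-coef -(-1.25)(0.66) = 0.825.]
Remaining roots from the quadratic factor 1 + (0.6) z + (0.66) z^2:
  Set 1 + (0.6) z + (0.66) z^2 = 0, i.e. a z^2 + b z + c = 0 with a = 0.66, b = 0.6, c = 1.
  Discriminant D = b^2 - 4ac = (0.6)^2 - 4*(0.66)*1 = 0.36 - (2.64) = -2.28.
  D < 0, so the roots are the complex-conjugate pair z = (-b +/- i sqrt(-D)) / (2a) = -0.4545 +/- 1.1439i.
  For a conjugate pair |z|^2 = z * conj(z) = (product of roots) = c/a = 1/(0.66) = 1.515152, so |z| = sqrt(1.515152) = 1.2309 for both roots.
Moduli of all roots: 0.8000, 1.2309, 1.2309.
All moduli strictly greater than 1? No.
Verdict: Not invertible.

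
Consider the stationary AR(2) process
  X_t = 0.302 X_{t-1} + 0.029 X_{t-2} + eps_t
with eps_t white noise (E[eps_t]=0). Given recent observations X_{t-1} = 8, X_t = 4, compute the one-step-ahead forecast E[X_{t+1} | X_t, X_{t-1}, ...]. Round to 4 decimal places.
E[X_{t+1} \mid \mathcal F_t] = 1.4400

For an AR(p) model X_t = c + sum_i phi_i X_{t-i} + eps_t, the
one-step-ahead conditional mean is
  E[X_{t+1} | X_t, ...] = c + sum_i phi_i X_{t+1-i}.
Substitute known values:
  E[X_{t+1} | ...] = (0.302) * (4) + (0.029) * (8)
                   = 1.4400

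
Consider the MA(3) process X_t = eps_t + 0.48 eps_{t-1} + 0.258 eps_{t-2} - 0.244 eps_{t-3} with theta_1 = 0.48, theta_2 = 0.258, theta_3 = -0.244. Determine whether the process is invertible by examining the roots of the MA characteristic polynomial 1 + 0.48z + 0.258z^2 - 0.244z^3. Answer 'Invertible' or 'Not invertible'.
\text{Invertible}

The MA(q) characteristic polynomial is P(z) = 1 + 0.48z + 0.258z^2 - 0.244z^3.
Invertibility requires all roots to lie outside the unit circle, i.e. |z| > 1 for every root.
Degree 3: look for a simple real root z0 first, then factor out (1 - z/z0) and solve the remaining quadratic.
Testing z0 = 2.5: P(2.5) = 1 + (0.48)(2.5) + (0.258)(2.5)^2 + (-0.244)(2.5)^3
  = 1 + (1.2) + (1.6125) + (-3.8125) = 0.  So z_0 = 2.5 is a root, |z_0| = 2.5.
Divide out the factor (1 - 0.4 z) = (1 - z/z0) (since 1/z0 = 0.4):
  P(z) = (1 - 0.4 z)(1 + (0.88) z + (0.61) z^2)
  [check: z-coef 0.88 - (0.4) = 0.48; z^2-coef 0.61 - (0.4)(0.88) = 0.258; z^3-coef -(0.4)(0.61) = -0.244.]
Remaining roots from the quadratic factor 1 + (0.88) z + (0.61) z^2:
  Set 1 + (0.88) z + (0.61) z^2 = 0, i.e. a z^2 + b z + c = 0 with a = 0.61, b = 0.88, c = 1.
  Discriminant D = b^2 - 4ac = (0.88)^2 - 4*(0.61)*1 = 0.7744 - (2.44) = -1.6656.
  D < 0, so the roots are the complex-conjugate pair z = (-b +/- i sqrt(-D)) / (2a) = -0.7213 +/- 1.0579i.
  For a conjugate pair |z|^2 = z * conj(z) = (product of roots) = c/a = 1/(0.61) = 1.639344, so |z| = sqrt(1.639344) = 1.2804 for both roots.
Moduli of all roots: 2.5000, 1.2804, 1.2804.
All moduli strictly greater than 1? Yes.
Verdict: Invertible.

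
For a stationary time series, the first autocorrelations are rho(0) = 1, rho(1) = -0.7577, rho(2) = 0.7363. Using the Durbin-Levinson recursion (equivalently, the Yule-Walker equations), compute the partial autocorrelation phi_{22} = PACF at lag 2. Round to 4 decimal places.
\phi_{22} = 0.3808

The PACF at lag k is phi_{kk}, the last component of the solution
to the Yule-Walker system G_k phi = r_k where
  (G_k)_{ij} = rho(|i - j|), (r_k)_i = rho(i), i,j = 1..k.
Equivalently, Durbin-Levinson gives phi_{kk} iteratively:
  phi_{11} = rho(1)
  phi_{kk} = [rho(k) - sum_{j=1..k-1} phi_{k-1,j} rho(k-j)]
            / [1 - sum_{j=1..k-1} phi_{k-1,j} rho(j)],
  phi_{k,j} = phi_{k-1,j} - phi_{kk} phi_{k-1,k-j},  j = 1..k-1.
Step k = 1:
  phi_11 = rho(1) = -0.7577.
Step k = 2:
  phi_22 = [rho(2) - phi_11 rho(1)] / [1 - phi_11 rho(1)] = [0.7363 - (-0.7577)(-0.7577)] / [1 - (-0.7577)(-0.7577)]
         = 0.16219071 / 0.42589071 = 0.3808.
Therefore phi_{22} = 0.3808.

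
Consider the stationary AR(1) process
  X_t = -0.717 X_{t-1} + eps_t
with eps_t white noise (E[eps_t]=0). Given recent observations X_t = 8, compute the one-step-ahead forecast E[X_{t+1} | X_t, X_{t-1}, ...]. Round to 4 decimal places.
E[X_{t+1} \mid \mathcal F_t] = -5.7360

For an AR(p) model X_t = c + sum_i phi_i X_{t-i} + eps_t, the
one-step-ahead conditional mean is
  E[X_{t+1} | X_t, ...] = c + sum_i phi_i X_{t+1-i}.
Substitute known values:
  E[X_{t+1} | ...] = (-0.717) * (8)
                   = -5.7360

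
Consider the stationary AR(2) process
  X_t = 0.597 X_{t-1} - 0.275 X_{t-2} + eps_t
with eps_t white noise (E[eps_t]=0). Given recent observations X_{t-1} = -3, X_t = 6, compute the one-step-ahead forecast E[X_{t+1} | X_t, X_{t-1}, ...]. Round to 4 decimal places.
E[X_{t+1} \mid \mathcal F_t] = 4.4070

For an AR(p) model X_t = c + sum_i phi_i X_{t-i} + eps_t, the
one-step-ahead conditional mean is
  E[X_{t+1} | X_t, ...] = c + sum_i phi_i X_{t+1-i}.
Substitute known values:
  E[X_{t+1} | ...] = (0.597) * (6) + (-0.275) * (-3)
                   = 4.4070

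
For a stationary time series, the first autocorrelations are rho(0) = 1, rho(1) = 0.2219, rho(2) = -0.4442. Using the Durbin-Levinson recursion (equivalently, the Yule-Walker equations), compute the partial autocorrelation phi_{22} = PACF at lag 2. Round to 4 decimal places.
\phi_{22} = -0.5190

The PACF at lag k is phi_{kk}, the last component of the solution
to the Yule-Walker system G_k phi = r_k where
  (G_k)_{ij} = rho(|i - j|), (r_k)_i = rho(i), i,j = 1..k.
Equivalently, Durbin-Levinson gives phi_{kk} iteratively:
  phi_{11} = rho(1)
  phi_{kk} = [rho(k) - sum_{j=1..k-1} phi_{k-1,j} rho(k-j)]
            / [1 - sum_{j=1..k-1} phi_{k-1,j} rho(j)],
  phi_{k,j} = phi_{k-1,j} - phi_{kk} phi_{k-1,k-j},  j = 1..k-1.
Step k = 1:
  phi_11 = rho(1) = 0.2219.
Step k = 2:
  phi_22 = [rho(2) - phi_11 rho(1)] / [1 - phi_11 rho(1)] = [-0.4442 - (0.2219)(0.2219)] / [1 - (0.2219)(0.2219)]
         = -0.49343961 / 0.95076039 = -0.519.
Therefore phi_{22} = -0.5190.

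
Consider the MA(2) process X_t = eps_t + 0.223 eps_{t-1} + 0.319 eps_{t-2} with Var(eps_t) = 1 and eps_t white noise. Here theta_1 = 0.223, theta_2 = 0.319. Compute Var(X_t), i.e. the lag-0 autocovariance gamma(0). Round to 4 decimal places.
\gamma(0) = 1.1515

For an MA(q) process X_t = eps_t + sum_i theta_i eps_{t-i} with
Var(eps_t) = sigma^2, the variance is
  gamma(0) = sigma^2 * (1 + sum_i theta_i^2).
  sum_i theta_i^2 = (0.223)^2 + (0.319)^2 = 0.049729 + 0.101761 = 0.15149.
  gamma(0) = 1 * (1 + 0.15149) = 1 * 1.15149 = 1.15149, which rounds to 1.1515.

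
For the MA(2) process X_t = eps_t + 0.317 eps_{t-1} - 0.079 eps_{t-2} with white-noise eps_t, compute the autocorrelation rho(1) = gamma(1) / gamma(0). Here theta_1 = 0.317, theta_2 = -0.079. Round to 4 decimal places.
\rho(1) = 0.2638

For an MA(q) process with theta_0 = 1, the autocovariance is
  gamma(k) = sigma^2 * sum_{i=0..q-k} theta_i * theta_{i+k},
and rho(k) = gamma(k) / gamma(0). Sigma^2 cancels.
  numerator   = (1)*(0.317) + (0.317)*(-0.079) = 0.291957.
  denominator = (1)^2 + (0.317)^2 + (-0.079)^2 = 1.10673.
  rho(1) = 0.291957 / 1.10673 = 0.2638.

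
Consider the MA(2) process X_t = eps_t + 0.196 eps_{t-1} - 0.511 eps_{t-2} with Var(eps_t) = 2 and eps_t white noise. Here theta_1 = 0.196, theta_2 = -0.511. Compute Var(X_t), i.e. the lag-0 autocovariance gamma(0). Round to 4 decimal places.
\gamma(0) = 2.5991

For an MA(q) process X_t = eps_t + sum_i theta_i eps_{t-i} with
Var(eps_t) = sigma^2, the variance is
  gamma(0) = sigma^2 * (1 + sum_i theta_i^2).
  sum_i theta_i^2 = (0.196)^2 + (-0.511)^2 = 0.038416 + 0.261121 = 0.299537.
  gamma(0) = 2 * (1 + 0.299537) = 2 * 1.299537 = 2.599074, which rounds to 2.5991.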